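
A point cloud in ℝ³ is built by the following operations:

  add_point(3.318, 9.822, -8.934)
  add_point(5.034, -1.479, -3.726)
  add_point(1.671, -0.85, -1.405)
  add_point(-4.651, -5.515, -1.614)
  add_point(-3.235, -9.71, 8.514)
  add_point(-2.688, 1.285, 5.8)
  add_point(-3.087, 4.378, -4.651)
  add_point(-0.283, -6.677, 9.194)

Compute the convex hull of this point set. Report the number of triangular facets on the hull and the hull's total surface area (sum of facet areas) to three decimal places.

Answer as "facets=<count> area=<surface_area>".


facets=10 area=477.379

Hull vertices (7/8): indices [0, 1, 3, 4, 5, 6, 7].

Per-facet area ½‖(b−a)×(c−a)‖:
  f1: (p0, p1, p3) → 64.1762
  f2: (p7, p0, p1) → 73.1341
  f3: (p5, p7, p0) → 62.4325
  f4: (p4, p1, p3) → 57.8576
  f5: (p4, p7, p1) → 29.8714
  f6: (p4, p5, p3) → 50.9941
  f7: (p4, p5, p7) → 17.7874
  f8: (p6, p0, p3) → 30.9791
  f9: (p6, p5, p3) → 48.0133
  f10: (p6, p5, p0) → 42.1333
Σ area = 477.379

Euler: V−E+F = 7−15+10 = 2.


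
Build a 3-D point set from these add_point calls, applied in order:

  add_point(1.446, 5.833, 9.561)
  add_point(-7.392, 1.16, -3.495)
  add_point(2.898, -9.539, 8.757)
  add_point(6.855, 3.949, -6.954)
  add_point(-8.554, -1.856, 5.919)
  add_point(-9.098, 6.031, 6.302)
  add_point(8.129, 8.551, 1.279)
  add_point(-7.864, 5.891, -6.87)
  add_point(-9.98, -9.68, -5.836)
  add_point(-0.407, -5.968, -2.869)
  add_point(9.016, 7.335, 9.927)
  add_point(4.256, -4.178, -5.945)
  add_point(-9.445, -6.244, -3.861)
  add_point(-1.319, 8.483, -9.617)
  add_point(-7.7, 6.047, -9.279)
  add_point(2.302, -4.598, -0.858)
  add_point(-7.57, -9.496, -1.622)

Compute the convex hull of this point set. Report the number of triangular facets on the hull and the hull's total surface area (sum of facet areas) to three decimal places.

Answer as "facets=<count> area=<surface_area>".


facets=20 area=1321.431

Extreme-point indices: [0, 2, 3, 4, 5, 6, 8, 10, 11, 13, 14, 16] — 12 of 17 on the boundary.

Area of each hull facet:
  f1: (p5, p6, p10) → 77.9834
  f2: (p5, p6, p13) → 118.9399
  f3: (p14, p13, p8) → 48.5949
  f4: (p14, p5, p8) → 123.9393
  f5: (p14, p5, p13) → 53.0146
  f6: (p11, p2, p10) → 135.2520
  f7: (p11, p13, p8) → 109.1287
  f8: (p11, p2, p8) → 117.1885
  f9: (p4, p5, p8) → 45.6545
  f10: (p0, p5, p10) → 13.7689
  f11: (p0, p2, p10) → 59.4069
  f12: (p0, p4, p5) → 43.5779
  f13: (p0, p4, p2) → 86.3783
  f14: (p3, p6, p10) → 25.1321
  f15: (p3, p11, p10) → 74.1088
  f16: (p3, p6, p13) → 45.8944
  f17: (p3, p11, p13) → 40.7394
  f18: (p16, p2, p8) → 9.6599
  f19: (p16, p4, p8) → 21.1720
  f20: (p16, p4, p2) → 71.8970
Σ area = 1321.431

Euler: V−E+F = 12−30+20 = 2.


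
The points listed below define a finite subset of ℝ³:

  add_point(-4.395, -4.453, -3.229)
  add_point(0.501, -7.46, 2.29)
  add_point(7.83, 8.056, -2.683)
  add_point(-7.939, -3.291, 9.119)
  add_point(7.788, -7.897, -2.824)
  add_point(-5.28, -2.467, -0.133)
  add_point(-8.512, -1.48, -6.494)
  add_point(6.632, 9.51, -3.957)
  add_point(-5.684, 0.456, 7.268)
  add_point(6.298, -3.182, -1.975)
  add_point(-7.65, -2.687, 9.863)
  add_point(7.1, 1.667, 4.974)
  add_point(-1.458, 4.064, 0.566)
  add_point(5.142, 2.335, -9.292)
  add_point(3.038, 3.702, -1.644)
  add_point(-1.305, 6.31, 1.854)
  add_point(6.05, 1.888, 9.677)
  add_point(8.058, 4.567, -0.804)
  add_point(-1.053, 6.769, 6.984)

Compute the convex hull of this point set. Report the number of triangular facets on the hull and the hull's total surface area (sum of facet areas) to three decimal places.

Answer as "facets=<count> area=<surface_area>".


facets=26 area=941.228

Hull vertices (15/19): indices [0, 1, 2, 3, 4, 6, 7, 8, 10, 11, 13, 15, 16, 17, 18].

Per-facet area ½‖(b−a)×(c−a)‖:
  f1: (p13, p4, p6) → 88.9075
  f2: (p18, p16, p10) → 53.5356
  f3: (p1, p16, p4) → 58.5694
  f4: (p1, p16, p10) → 74.5953
  f5: (p11, p4, p17) → 39.3739
  f6: (p11, p16, p17) → 7.6733
  f7: (p11, p16, p4) → 22.3239
  f8: (p2, p4, p17) → 15.3509
  f9: (p2, p13, p4) → 56.4913
  f10: (p2, p16, p17) → 16.5107
  f11: (p8, p10, p6) → 29.7472
  f12: (p8, p18, p6) → 54.5152
  f13: (p8, p18, p10) → 9.6932
  f14: (p3, p10, p6) → 5.7794
  f15: (p3, p1, p10) → 5.2173
  f16: (p7, p13, p6) → 63.4068
  f17: (p7, p2, p13) → 10.2659
  f18: (p7, p18, p16) → 61.3375
  f19: (p7, p2, p16) → 11.1061
  f20: (p0, p3, p6) → 37.3110
  f21: (p0, p3, p1) → 45.6156
  f22: (p0, p4, p6) → 22.5777
  f23: (p0, p1, p4) → 35.2337
  f24: (p15, p18, p6) → 25.1150
  f25: (p15, p7, p6) → 67.7827
  f26: (p15, p7, p18) → 23.1920
Σ area = 941.228

Euler characteristic 15−39+26 = 2 ✓


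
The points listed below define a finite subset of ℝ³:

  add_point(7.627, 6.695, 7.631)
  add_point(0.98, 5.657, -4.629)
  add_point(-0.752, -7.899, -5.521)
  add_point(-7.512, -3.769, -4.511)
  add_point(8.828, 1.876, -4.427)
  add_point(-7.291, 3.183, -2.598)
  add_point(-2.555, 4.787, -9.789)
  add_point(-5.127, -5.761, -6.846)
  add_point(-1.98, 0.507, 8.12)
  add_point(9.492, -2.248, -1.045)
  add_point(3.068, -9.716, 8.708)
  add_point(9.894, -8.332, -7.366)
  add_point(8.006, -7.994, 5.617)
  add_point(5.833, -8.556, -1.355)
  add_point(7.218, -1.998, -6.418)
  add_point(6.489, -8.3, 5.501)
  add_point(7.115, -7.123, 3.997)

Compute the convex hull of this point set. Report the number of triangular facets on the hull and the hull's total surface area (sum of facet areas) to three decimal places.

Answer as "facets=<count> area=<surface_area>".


13 of the 17 inputs are extreme points: [0, 1, 2, 3, 4, 5, 6, 7, 8, 9, 10, 11, 12].

Area of each hull facet:
  f1: (p2, p10, p11) → 79.8986
  f2: (p8, p10, p3) → 82.3048
  f3: (p8, p10, p0) → 64.8554
  f4: (p12, p10, p11) → 31.4949
  f5: (p12, p10, p0) → 44.2203
  f6: (p4, p6, p11) → 67.6949
  f7: (p7, p6, p11) → 85.5146
  f8: (p7, p2, p11) → 15.3923
  f9: (p7, p6, p3) → 21.4924
  f10: (p7, p10, p3) → 34.7384
  f11: (p7, p2, p10) → 31.8417
  f12: (p5, p8, p0) → 68.5595
  f13: (p5, p6, p3) → 31.5817
  f14: (p5, p8, p3) → 44.1843
  f15: (p9, p12, p11) → 38.9877
  f16: (p9, p12, p0) → 56.0168
  f17: (p9, p4, p11) → 23.5170
  f18: (p9, p4, p0) → 33.5709
  f19: (p1, p4, p0) → 55.4003
  f20: (p1, p4, p6) → 24.3818
  f21: (p1, p5, p0) → 59.8262
  f22: (p1, p5, p6) → 25.9780
Σ area = 1021.453

Check V−E+F: 13 − 33 + 22 = 2.

facets=22 area=1021.453


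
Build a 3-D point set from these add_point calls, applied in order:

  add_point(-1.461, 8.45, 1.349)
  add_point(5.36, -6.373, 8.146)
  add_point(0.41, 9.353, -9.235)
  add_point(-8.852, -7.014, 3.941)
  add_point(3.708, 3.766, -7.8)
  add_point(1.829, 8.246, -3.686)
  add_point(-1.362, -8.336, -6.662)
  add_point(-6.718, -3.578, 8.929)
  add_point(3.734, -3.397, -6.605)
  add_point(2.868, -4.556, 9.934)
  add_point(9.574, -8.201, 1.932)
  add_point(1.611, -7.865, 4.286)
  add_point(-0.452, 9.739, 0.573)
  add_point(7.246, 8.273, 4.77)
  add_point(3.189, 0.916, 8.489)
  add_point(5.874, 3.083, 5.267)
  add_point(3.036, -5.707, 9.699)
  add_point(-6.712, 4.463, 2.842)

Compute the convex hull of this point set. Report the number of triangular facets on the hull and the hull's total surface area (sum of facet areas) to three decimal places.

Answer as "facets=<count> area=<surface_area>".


facets=28 area=1050.699

Hull vertices (16/18): indices [0, 1, 2, 3, 4, 6, 7, 8, 9, 10, 11, 12, 13, 14, 16, 17].

Facet areas (half cross-product norm):
  f1: (p2, p6, p3) → 116.8815
  f2: (p7, p16, p3) → 30.9609
  f3: (p7, p16, p9) → 5.6108
  f4: (p13, p2, p12) → 40.3696
  f5: (p8, p6, p10) → 40.3371
  f6: (p11, p16, p3) → 30.6060
  f7: (p11, p6, p3) → 57.0811
  f8: (p11, p6, p10) → 47.1660
  f9: (p17, p7, p3) → 32.3539
  f10: (p17, p2, p3) → 76.0853
  f11: (p17, p2, p12) → 39.8467
  f12: (p17, p13, p7) → 72.9892
  f13: (p1, p13, p10) → 58.5174
  f14: (p1, p13, p9) → 25.8072
  f15: (p1, p16, p9) → 1.5257
  f16: (p1, p11, p10) → 20.8732
  f17: (p1, p11, p16) → 7.9760
  f18: (p14, p7, p9) → 27.3958
  f19: (p14, p13, p9) → 11.2896
  f20: (p14, p13, p7) → 33.1578
  f21: (p4, p2, p6) → 34.9975
  f22: (p4, p8, p6) → 18.8330
  f23: (p4, p8, p10) → 34.8402
  f24: (p4, p13, p10) → 104.9079
  f25: (p4, p13, p2) → 45.8394
  f26: (p0, p13, p12) → 7.9446
  f27: (p0, p17, p12) → 1.9687
  f28: (p0, p17, p13) → 24.5364
Σ area = 1050.699

Euler characteristic 16−42+28 = 2 ✓


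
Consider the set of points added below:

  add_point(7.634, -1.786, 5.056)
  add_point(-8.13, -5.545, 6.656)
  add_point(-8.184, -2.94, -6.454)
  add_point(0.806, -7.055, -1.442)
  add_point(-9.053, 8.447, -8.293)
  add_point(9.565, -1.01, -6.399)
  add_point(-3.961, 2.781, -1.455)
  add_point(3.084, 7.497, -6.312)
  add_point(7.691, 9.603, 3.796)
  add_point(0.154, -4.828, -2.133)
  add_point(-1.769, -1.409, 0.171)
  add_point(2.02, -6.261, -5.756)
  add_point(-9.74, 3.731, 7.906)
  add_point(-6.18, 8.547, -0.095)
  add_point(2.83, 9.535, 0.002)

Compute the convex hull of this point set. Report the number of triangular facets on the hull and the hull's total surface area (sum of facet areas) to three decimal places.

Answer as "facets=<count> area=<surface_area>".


Points on the hull: [0, 1, 2, 3, 4, 5, 7, 8, 11, 12, 13, 14] (12 of 15).

Facet areas (half cross-product norm):
  f1: (p2, p4, p12) → 88.4278
  f2: (p0, p8, p12) → 101.6161
  f3: (p0, p8, p5) → 65.6711
  f4: (p13, p8, p12) → 71.2340
  f5: (p13, p4, p12) → 33.6386
  f6: (p7, p8, p5) → 60.2058
  f7: (p7, p4, p5) → 49.7665
  f8: (p11, p4, p5) → 85.5934
  f9: (p11, p2, p4) → 57.3838
  f10: (p14, p13, p8) → 17.0886
  f11: (p14, p13, p4) → 37.0270
  f12: (p14, p7, p8) → 16.9847
  f13: (p14, p7, p4) → 40.7758
  f14: (p1, p0, p12) → 77.2400
  f15: (p1, p2, p12) → 63.3506
  f16: (p3, p0, p5) → 55.9879
  f17: (p3, p11, p5) → 19.3628
  f18: (p3, p1, p0) → 65.6200
  f19: (p3, p11, p2) → 24.2384
  f20: (p3, p1, p2) → 63.3190
Σ area = 1094.532

Euler characteristic 12−30+20 = 2 ✓

facets=20 area=1094.532


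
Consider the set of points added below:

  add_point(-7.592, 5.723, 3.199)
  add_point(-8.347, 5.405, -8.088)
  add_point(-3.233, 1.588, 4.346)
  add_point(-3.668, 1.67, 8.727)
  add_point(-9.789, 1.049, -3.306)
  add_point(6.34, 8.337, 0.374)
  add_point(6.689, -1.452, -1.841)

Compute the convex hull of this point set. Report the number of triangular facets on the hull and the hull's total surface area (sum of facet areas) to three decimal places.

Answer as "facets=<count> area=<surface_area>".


Points on the hull: [0, 1, 3, 4, 5, 6] (6 of 7).

Per-facet area ½‖(b−a)×(c−a)‖:
  f1: (p3, p6, p4) → 96.7637
  f2: (p3, p5, p6) → 70.2651
  f3: (p1, p6, p4) → 55.3634
  f4: (p1, p5, p6) → 83.7442
  f5: (p0, p3, p5) → 55.2786
  f6: (p0, p1, p5) → 81.1379
  f7: (p0, p3, p4) → 30.1930
  f8: (p0, p1, p4) → 27.2609
Σ area = 500.007

Check V−E+F: 6 − 12 + 8 = 2.

facets=8 area=500.007


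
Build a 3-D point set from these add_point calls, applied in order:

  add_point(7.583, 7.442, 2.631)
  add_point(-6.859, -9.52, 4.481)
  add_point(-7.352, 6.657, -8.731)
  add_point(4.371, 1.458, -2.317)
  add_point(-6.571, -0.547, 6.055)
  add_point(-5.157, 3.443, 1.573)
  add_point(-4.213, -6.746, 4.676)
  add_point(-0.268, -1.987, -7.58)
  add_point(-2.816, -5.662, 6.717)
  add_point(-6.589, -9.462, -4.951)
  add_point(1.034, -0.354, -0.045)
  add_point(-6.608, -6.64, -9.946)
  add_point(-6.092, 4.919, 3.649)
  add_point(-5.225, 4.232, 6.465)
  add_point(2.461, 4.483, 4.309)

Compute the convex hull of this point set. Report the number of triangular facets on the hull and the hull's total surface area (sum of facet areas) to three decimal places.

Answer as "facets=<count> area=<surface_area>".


facets=18 area=803.275

Extreme-point indices: [0, 1, 2, 3, 4, 7, 8, 9, 11, 12, 13] — 11 of 15 on the boundary.

Facet areas (half cross-product norm):
  f1: (p11, p1, p2) → 97.8450
  f2: (p7, p0, p2) → 89.3922
  f3: (p7, p11, p2) → 45.9843
  f4: (p12, p0, p2) → 87.5950
  f5: (p12, p13, p0) → 20.7777
  f6: (p8, p13, p0) → 70.0211
  f7: (p9, p11, p1) → 13.1914
  f8: (p9, p7, p11) → 23.5501
  f9: (p9, p8, p1) → 26.6215
  f10: (p4, p8, p1) → 19.1387
  f11: (p4, p8, p13) → 12.6947
  f12: (p4, p12, p13) → 7.5209
  f13: (p4, p1, p2) → 72.1659
  f14: (p4, p12, p2) → 32.2899
  f15: (p3, p9, p7) → 33.8219
  f16: (p3, p9, p8) → 83.2088
  f17: (p3, p7, p0) → 11.4459
  f18: (p3, p8, p0) → 56.0100
Σ area = 803.275

Euler: V−E+F = 11−27+18 = 2.


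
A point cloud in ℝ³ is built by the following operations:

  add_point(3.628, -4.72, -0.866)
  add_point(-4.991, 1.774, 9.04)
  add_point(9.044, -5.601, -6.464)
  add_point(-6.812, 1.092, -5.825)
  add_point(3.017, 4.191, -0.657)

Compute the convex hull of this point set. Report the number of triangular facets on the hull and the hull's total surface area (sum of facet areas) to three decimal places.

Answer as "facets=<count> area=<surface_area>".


facets=6 area=371.429

5 of the 5 inputs are extreme points: [0, 1, 2, 3, 4].

Per-facet area ½‖(b−a)×(c−a)‖:
  f1: (p4, p2, p3) → 74.2534
  f2: (p1, p4, p3) → 71.5840
  f3: (p1, p4, p2) → 71.8795
  f4: (p0, p2, p3) → 47.7876
  f5: (p0, p1, p3) → 86.2210
  f6: (p0, p1, p2) → 19.7037
Σ area = 371.429

Euler: V−E+F = 5−9+6 = 2.


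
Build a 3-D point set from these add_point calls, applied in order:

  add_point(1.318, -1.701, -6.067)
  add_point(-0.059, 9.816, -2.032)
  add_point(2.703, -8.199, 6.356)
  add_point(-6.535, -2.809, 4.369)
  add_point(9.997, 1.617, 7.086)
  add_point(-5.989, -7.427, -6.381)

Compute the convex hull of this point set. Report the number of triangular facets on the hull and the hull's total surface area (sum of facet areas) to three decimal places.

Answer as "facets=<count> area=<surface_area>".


facets=8 area=621.860

6 of the 6 inputs are extreme points: [0, 1, 2, 3, 4, 5].

Triangle areas on the boundary:
  f1: (p1, p4, p3) → 113.5494
  f2: (p5, p1, p3) → 90.8891
  f3: (p2, p4, p3) → 66.1591
  f4: (p2, p5, p3) → 63.5635
  f5: (p0, p1, p4) → 90.5796
  f6: (p0, p5, p1) → 49.3610
  f7: (p0, p2, p4) → 83.3641
  f8: (p0, p2, p5) → 64.3938
Σ area = 621.860

Check V−E+F: 6 − 12 + 8 = 2.


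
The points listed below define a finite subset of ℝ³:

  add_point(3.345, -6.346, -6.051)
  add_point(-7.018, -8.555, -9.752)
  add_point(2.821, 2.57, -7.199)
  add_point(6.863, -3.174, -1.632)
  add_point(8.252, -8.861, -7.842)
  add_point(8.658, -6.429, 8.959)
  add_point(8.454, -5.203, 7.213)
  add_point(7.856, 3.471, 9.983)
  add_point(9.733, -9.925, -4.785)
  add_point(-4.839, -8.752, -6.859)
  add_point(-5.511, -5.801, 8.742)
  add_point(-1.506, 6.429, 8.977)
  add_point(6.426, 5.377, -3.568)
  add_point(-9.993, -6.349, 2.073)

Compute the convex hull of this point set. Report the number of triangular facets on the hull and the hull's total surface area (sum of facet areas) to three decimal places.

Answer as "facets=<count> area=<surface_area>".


11 of the 14 inputs are extreme points: [1, 2, 4, 5, 7, 8, 9, 10, 11, 12, 13].

Per-facet area ½‖(b−a)×(c−a)‖:
  f1: (p1, p11, p13) → 95.2575
  f2: (p9, p1, p13) → 17.8552
  f3: (p9, p1, p8) → 18.8785
  f4: (p4, p1, p8) → 23.3111
  f5: (p4, p12, p8) → 26.5490
  f6: (p2, p1, p11) → 127.7882
  f7: (p2, p12, p11) → 42.2623
  f8: (p2, p4, p1) → 87.7266
  f9: (p2, p4, p12) → 36.2245
  f10: (p10, p11, p13) → 50.1459
  f11: (p10, p5, p8) → 100.6100
  f12: (p10, p9, p13) → 38.2258
  f13: (p10, p9, p8) → 116.9364
  f14: (p7, p12, p11) → 65.9046
  f15: (p7, p10, p11) → 63.5121
  f16: (p7, p10, p5) → 70.2831
  f17: (p7, p12, p8) → 107.6735
  f18: (p7, p5, p8) → 66.5439
Σ area = 1155.688

Euler characteristic 11−27+18 = 2 ✓

facets=18 area=1155.688


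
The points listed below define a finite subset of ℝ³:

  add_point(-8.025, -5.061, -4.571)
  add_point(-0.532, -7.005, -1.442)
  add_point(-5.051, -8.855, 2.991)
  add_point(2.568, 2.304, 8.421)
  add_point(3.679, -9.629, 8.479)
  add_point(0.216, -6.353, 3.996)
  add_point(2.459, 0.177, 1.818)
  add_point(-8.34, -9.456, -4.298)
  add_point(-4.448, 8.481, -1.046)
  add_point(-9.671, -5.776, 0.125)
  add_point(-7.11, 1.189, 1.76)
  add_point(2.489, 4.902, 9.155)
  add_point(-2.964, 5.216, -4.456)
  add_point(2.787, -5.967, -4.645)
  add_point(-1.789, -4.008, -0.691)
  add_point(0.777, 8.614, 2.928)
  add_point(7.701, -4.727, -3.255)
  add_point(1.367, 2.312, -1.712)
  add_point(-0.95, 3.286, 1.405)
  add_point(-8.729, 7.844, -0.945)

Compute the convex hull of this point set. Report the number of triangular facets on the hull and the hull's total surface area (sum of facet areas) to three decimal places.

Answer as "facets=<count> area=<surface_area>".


Points on the hull: [0, 2, 4, 7, 8, 9, 10, 11, 12, 13, 15, 16, 19] (13 of 20).

Area of each hull facet:
  f1: (p12, p15, p16) → 65.0257
  f2: (p11, p2, p9) → 52.4119
  f3: (p11, p2, p4) → 74.9287
  f4: (p11, p15, p16) → 59.4421
  f5: (p11, p4, p16) → 92.8326
  f6: (p7, p2, p9) → 18.2926
  f7: (p7, p2, p4) → 23.5502
  f8: (p19, p11, p15) → 33.4303
  f9: (p19, p7, p9) → 33.8850
  f10: (p13, p12, p16) → 32.2819
  f11: (p13, p4, p16) → 34.7204
  f12: (p13, p7, p4) → 79.5629
  f13: (p8, p12, p15) → 15.9451
  f14: (p8, p19, p15) → 8.9688
  f15: (p8, p19, p12) → 10.4607
  f16: (p10, p11, p9) → 36.6186
  f17: (p10, p19, p9) → 20.6379
  f18: (p10, p19, p11) → 46.3471
  f19: (p0, p13, p12) → 57.8567
  f20: (p0, p13, p7) → 23.9486
  f21: (p0, p19, p12) → 41.4821
  f22: (p0, p19, p7) → 10.3781
Σ area = 873.008

Check V−E+F: 13 − 33 + 22 = 2.

facets=22 area=873.008


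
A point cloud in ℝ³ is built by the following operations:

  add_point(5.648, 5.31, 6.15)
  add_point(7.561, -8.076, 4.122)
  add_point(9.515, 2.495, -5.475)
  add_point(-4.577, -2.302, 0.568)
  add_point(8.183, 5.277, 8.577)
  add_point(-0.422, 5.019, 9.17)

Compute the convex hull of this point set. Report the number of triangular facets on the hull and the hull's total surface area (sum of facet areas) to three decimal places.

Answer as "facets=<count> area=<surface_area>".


Points on the hull: [0, 1, 2, 3, 4, 5] (6 of 6).

Triangle areas on the boundary:
  f1: (p1, p2, p3) → 93.5953
  f2: (p5, p2, p3) → 94.4076
  f3: (p5, p1, p3) → 81.3948
  f4: (p4, p1, p2) → 88.4678
  f5: (p4, p5, p1) → 60.7165
  f6: (p0, p5, p2) → 31.3864
  f7: (p0, p4, p2) → 20.0678
  f8: (p0, p4, p5) → 11.2077
Σ area = 481.244

Check V−E+F: 6 − 12 + 8 = 2.

facets=8 area=481.244


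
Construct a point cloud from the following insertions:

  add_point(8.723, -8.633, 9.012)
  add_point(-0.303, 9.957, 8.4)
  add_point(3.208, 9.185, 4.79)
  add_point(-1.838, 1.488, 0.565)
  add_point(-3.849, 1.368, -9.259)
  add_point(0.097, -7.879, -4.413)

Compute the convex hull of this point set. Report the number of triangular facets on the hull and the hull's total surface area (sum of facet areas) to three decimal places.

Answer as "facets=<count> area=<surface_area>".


Hull vertices (6/6): indices [0, 1, 2, 3, 4, 5].

Area of each hull facet:
  f1: (p2, p0, p4) → 166.6284
  f2: (p2, p1, p4) → 41.7706
  f3: (p2, p1, p0) → 47.8873
  f4: (p5, p0, p4) → 71.6565
  f5: (p3, p1, p0) → 98.2862
  f6: (p3, p5, p0) → 83.3910
  f7: (p3, p1, p4) → 41.9847
  f8: (p3, p5, p4) → 48.8983
Σ area = 600.503

Euler: V−E+F = 6−12+8 = 2.

facets=8 area=600.503


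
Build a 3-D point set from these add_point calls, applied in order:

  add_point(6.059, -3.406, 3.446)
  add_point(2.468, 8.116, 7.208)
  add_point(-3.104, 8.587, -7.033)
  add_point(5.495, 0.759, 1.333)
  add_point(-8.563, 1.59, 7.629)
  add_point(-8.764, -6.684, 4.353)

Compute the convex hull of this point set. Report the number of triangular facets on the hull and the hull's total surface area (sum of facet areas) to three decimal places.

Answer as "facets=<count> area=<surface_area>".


Points on the hull: [0, 1, 2, 3, 4, 5] (6 of 6).

Per-facet area ½‖(b−a)×(c−a)‖:
  f1: (p2, p0, p5) → 132.7721
  f2: (p4, p0, p5) → 66.3125
  f3: (p4, p2, p5) → 76.0803
  f4: (p1, p4, p0) → 79.2526
  f5: (p1, p4, p2) → 94.5358
  f6: (p3, p2, p0) → 19.3773
  f7: (p3, p1, p0) → 21.0178
  f8: (p3, p1, p2) → 68.7063
Σ area = 558.055

Euler characteristic 6−12+8 = 2 ✓

facets=8 area=558.055


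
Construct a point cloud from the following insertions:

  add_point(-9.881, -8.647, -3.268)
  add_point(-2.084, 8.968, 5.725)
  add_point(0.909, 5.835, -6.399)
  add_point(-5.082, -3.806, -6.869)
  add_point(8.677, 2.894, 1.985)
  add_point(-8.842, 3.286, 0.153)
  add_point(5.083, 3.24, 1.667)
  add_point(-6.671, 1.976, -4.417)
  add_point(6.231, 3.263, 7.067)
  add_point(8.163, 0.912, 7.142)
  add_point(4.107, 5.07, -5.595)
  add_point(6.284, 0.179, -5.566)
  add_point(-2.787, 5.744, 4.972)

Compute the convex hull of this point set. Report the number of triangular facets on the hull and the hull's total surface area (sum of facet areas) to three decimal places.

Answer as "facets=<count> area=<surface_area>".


facets=20 area=703.173

Points on the hull: [0, 1, 2, 3, 4, 5, 7, 8, 9, 10, 11, 12] (12 of 13).

Triangle areas on the boundary:
  f1: (p12, p9, p0) → 108.9237
  f2: (p8, p1, p4) → 27.6672
  f3: (p8, p9, p4) → 8.1980
  f4: (p8, p12, p1) → 16.2202
  f5: (p8, p12, p9) → 8.7042
  f6: (p11, p9, p0) → 119.3474
  f7: (p11, p9, p4) → 16.6843
  f8: (p5, p2, p1) → 58.7941
  f9: (p5, p12, p0) → 43.3455
  f10: (p5, p12, p1) → 11.2391
  f11: (p10, p1, p4) → 56.3207
  f12: (p10, p2, p1) → 21.7632
  f13: (p10, p11, p4) → 22.0682
  f14: (p10, p11, p2) → 7.3035
  f15: (p3, p11, p0) → 31.3911
  f16: (p3, p11, p2) → 43.2023
  f17: (p7, p5, p2) → 20.4015
  f18: (p7, p3, p2) → 28.1602
  f19: (p7, p5, p0) → 29.1419
  f20: (p7, p3, p0) → 24.2964
Σ area = 703.173

Euler characteristic 12−30+20 = 2 ✓


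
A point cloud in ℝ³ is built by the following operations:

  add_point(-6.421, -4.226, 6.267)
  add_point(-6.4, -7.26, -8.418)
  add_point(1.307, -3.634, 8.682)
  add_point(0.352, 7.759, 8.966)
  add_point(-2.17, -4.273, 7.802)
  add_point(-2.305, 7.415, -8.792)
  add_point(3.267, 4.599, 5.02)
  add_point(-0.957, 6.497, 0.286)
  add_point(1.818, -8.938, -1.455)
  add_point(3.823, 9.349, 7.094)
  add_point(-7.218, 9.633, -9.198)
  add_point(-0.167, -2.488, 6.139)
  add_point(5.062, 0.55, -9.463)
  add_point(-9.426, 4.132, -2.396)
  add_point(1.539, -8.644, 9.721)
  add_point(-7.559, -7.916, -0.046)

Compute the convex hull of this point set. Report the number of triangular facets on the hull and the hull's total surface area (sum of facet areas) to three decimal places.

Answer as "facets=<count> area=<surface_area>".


Hull vertices (11/16): indices [0, 1, 3, 5, 8, 9, 10, 12, 13, 14, 15].

Facet areas (half cross-product norm):
  f1: (p14, p8, p12) → 56.8314
  f2: (p9, p14, p12) → 162.8255
  f3: (p1, p8, p12) → 66.2231
  f4: (p5, p9, p12) → 85.8190
  f5: (p3, p9, p14) → 32.9928
  f6: (p0, p3, p13) → 82.3238
  f7: (p0, p3, p14) → 68.1042
  f8: (p15, p14, p8) → 52.5060
  f9: (p15, p1, p8) → 38.9001
  f10: (p15, p0, p14) → 35.2855
  f11: (p15, p1, p13) → 51.0707
  f12: (p15, p0, p13) → 43.8368
  f13: (p10, p1, p12) → 100.2947
  f14: (p10, p5, p12) → 9.4888
  f15: (p10, p1, p13) → 59.2369
  f16: (p10, p5, p9) → 43.4168
  f17: (p10, p3, p13) → 67.2404
  f18: (p10, p3, p9) → 41.6839
Σ area = 1098.080

Euler characteristic 11−27+18 = 2 ✓

facets=18 area=1098.080


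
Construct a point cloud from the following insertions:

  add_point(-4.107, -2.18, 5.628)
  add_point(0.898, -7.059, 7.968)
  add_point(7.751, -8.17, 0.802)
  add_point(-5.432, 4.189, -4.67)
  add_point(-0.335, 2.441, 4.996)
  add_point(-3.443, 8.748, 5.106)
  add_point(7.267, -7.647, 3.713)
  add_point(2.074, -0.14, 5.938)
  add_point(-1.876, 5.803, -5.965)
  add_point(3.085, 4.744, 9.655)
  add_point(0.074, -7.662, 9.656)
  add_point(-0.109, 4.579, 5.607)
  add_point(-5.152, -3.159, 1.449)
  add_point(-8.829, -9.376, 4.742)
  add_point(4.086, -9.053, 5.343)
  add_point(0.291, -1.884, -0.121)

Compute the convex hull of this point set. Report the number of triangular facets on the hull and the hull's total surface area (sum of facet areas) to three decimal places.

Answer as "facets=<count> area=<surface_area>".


Extreme-point indices: [2, 3, 5, 6, 8, 9, 10, 13, 14] — 9 of 16 on the boundary.

Triangle areas on the boundary:
  f1: (p3, p2, p13) → 133.1196
  f2: (p3, p8, p2) → 37.5511
  f3: (p3, p5, p13) → 91.7010
  f4: (p3, p8, p5) → 22.5465
  f5: (p14, p2, p13) → 30.8672
  f6: (p14, p10, p13) → 30.6124
  f7: (p9, p8, p2) → 124.1959
  f8: (p9, p8, p5) → 49.5082
  f9: (p9, p5, p13) → 82.3035
  f10: (p9, p10, p13) → 61.2818
  f11: (p6, p14, p2) → 5.0425
  f12: (p6, p9, p2) → 17.2300
  f13: (p6, p14, p10) → 7.4546
  f14: (p6, p9, p10) → 58.5469
Σ area = 751.961

Check V−E+F: 9 − 21 + 14 = 2.

facets=14 area=751.961


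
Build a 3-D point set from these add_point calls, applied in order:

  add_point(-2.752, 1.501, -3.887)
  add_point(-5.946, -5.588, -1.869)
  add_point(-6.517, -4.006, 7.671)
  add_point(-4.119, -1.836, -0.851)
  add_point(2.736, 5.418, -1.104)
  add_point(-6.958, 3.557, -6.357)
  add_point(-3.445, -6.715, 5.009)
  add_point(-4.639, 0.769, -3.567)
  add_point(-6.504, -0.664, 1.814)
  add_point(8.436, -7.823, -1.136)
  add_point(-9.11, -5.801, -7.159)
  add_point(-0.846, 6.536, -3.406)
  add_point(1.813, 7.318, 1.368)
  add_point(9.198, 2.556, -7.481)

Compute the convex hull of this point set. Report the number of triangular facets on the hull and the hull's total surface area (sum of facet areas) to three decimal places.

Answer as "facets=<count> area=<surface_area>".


facets=14 area=764.591

Hull vertices (9/14): indices [2, 5, 6, 8, 9, 10, 11, 12, 13].

Area of each hull facet:
  f1: (p9, p13, p10) → 111.3925
  f2: (p6, p9, p10) → 90.2257
  f3: (p6, p2, p10) → 32.2575
  f4: (p6, p2, p9) → 17.1651
  f5: (p5, p13, p10) → 77.2085
  f6: (p5, p11, p13) → 38.4648
  f7: (p5, p2, p10) → 71.0079
  f8: (p12, p11, p13) → 31.8031
  f9: (p12, p9, p13) → 75.7496
  f10: (p12, p2, p9) → 118.5439
  f11: (p12, p5, p11) → 12.3173
  f12: (p8, p5, p2) → 2.0495
  f13: (p8, p12, p2) → 36.0127
  f14: (p8, p12, p5) → 50.3925
Σ area = 764.591

Euler: V−E+F = 9−21+14 = 2.


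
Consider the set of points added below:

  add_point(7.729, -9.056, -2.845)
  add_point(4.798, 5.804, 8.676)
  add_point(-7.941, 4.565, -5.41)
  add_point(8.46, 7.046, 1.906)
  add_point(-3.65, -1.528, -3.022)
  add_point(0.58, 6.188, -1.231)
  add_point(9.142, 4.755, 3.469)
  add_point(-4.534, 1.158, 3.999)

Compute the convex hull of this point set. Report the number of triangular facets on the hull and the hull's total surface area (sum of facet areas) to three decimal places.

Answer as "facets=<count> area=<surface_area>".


Extreme-point indices: [0, 1, 2, 3, 4, 5, 6, 7] — 8 of 8 on the boundary.

Triangle areas on the boundary:
  f1: (p1, p0, p6) → 48.0945
  f2: (p7, p1, p2) → 52.4196
  f3: (p7, p1, p0) → 97.6506
  f4: (p3, p0, p2) → 146.0260
  f5: (p3, p0, p6) → 19.1333
  f6: (p3, p1, p6) → 9.7000
  f7: (p4, p0, p2) → 24.2612
  f8: (p4, p7, p2) → 29.5675
  f9: (p4, p7, p0) → 49.5566
  f10: (p5, p1, p2) → 34.9144
  f11: (p5, p3, p2) → 4.2048
  f12: (p5, p3, p1) → 32.9468
Σ area = 548.475

Check V−E+F: 8 − 18 + 12 = 2.

facets=12 area=548.475


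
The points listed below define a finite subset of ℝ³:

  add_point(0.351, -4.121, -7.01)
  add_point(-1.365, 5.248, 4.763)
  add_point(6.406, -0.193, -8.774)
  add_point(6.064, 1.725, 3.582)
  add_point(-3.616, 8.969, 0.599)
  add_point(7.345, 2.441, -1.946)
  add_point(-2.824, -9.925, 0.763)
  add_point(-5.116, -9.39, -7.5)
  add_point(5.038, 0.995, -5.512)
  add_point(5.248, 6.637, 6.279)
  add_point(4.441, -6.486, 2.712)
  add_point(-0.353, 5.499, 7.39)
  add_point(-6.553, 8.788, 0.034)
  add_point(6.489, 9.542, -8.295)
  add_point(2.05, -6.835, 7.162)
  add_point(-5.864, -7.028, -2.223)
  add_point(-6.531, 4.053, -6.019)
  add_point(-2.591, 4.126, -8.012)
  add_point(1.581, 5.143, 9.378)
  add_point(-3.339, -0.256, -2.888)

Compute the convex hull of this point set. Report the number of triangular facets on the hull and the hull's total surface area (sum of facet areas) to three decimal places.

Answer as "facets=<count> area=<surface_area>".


Extreme-point indices: [2, 3, 4, 5, 6, 7, 9, 10, 11, 12, 13, 14, 15, 16, 17, 18] — 16 of 20 on the boundary.

Per-facet area ½‖(b−a)×(c−a)‖:
  f1: (p11, p18, p12) → 3.0096
  f2: (p13, p9, p5) → 44.0875
  f3: (p15, p7, p6) → 14.6478
  f4: (p15, p11, p12) → 78.8315
  f5: (p15, p11, p6) → 42.8436
  f6: (p2, p13, p5) → 32.9083
  f7: (p4, p18, p12) → 13.0803
  f8: (p4, p9, p18) → 26.5013
  f9: (p4, p13, p12) → 15.9450
  f10: (p4, p13, p9) → 70.1527
  f11: (p14, p9, p18) → 30.2921
  f12: (p14, p11, p6) → 52.3263
  f13: (p14, p11, p18) → 17.0395
  f14: (p16, p13, p12) → 54.6692
  f15: (p16, p15, p12) → 42.5985
  f16: (p16, p15, p7) → 34.0358
  f17: (p3, p9, p5) → 14.9526
  f18: (p3, p14, p9) → 24.6456
  f19: (p17, p16, p7) → 29.7867
  f20: (p17, p16, p13) → 14.4217
  f21: (p17, p2, p7) → 66.5626
  f22: (p17, p2, p13) → 44.1076
  f23: (p10, p3, p5) → 24.0130
  f24: (p10, p3, p14) → 21.2569
  f25: (p10, p2, p5) → 38.5612
  f26: (p10, p14, p6) → 20.3472
  f27: (p10, p7, p6) → 31.9909
  f28: (p10, p2, p7) → 85.6604
Σ area = 989.275

Euler: V−E+F = 16−42+28 = 2.

facets=28 area=989.275


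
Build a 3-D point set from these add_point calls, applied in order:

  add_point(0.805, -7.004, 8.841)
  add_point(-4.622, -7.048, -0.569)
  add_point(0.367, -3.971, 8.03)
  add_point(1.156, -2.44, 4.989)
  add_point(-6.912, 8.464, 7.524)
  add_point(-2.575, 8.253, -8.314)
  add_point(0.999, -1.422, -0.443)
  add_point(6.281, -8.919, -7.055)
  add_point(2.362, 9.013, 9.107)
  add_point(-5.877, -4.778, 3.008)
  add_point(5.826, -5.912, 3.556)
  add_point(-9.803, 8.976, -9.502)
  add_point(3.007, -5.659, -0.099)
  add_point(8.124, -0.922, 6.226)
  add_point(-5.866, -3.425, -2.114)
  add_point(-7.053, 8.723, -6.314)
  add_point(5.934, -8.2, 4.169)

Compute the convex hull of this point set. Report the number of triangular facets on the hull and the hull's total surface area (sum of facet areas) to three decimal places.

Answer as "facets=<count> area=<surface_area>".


facets=18 area=1109.487

Hull vertices (11/17): indices [0, 1, 4, 5, 7, 8, 9, 11, 13, 14, 16].

Triangle areas on the boundary:
  f1: (p5, p7, p11) → 59.6637
  f2: (p5, p8, p11) → 60.5749
  f3: (p5, p7, p13) → 141.8616
  f4: (p5, p8, p13) → 106.2911
  f5: (p14, p9, p11) → 28.7418
  f6: (p0, p8, p13) → 58.1821
  f7: (p4, p8, p11) → 76.8947
  f8: (p4, p9, p11) → 116.4536
  f9: (p4, p0, p8) → 74.9114
  f10: (p4, p0, p9) → 63.9498
  f11: (p16, p7, p13) → 42.1015
  f12: (p16, p0, p13) → 27.4895
  f13: (p1, p0, p9) → 19.8590
  f14: (p1, p14, p9) → 8.8732
  f15: (p1, p16, p7) → 60.7217
  f16: (p1, p16, p0) → 37.3728
  f17: (p1, p7, p11) → 121.3947
  f18: (p1, p14, p11) → 4.1497
Σ area = 1109.487

Check V−E+F: 11 − 27 + 18 = 2.


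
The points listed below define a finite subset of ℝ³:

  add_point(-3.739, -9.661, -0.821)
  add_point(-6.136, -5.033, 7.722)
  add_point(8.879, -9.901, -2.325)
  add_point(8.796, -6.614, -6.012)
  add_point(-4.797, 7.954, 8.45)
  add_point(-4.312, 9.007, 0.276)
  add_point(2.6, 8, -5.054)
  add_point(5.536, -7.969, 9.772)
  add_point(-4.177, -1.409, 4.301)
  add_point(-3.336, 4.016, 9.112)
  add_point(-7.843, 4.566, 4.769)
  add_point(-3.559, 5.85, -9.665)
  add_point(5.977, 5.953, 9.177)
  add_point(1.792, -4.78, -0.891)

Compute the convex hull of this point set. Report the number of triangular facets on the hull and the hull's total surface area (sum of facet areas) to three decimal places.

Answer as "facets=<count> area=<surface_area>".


facets=20 area=1137.828

Hull vertices (12/14): indices [0, 1, 2, 3, 4, 5, 6, 7, 9, 10, 11, 12].

Triangle areas on the boundary:
  f1: (p11, p5, p10) → 33.9806
  f2: (p0, p11, p10) → 112.6934
  f3: (p4, p5, p10) → 20.6826
  f4: (p4, p12, p5) → 45.3120
  f5: (p3, p12, p2) → 48.6559
  f6: (p3, p0, p2) → 31.3389
  f7: (p3, p0, p11) → 114.6118
  f8: (p6, p11, p5) → 34.1907
  f9: (p6, p12, p5) → 59.7772
  f10: (p6, p3, p11) → 63.5069
  f11: (p6, p3, p12) → 115.9442
  f12: (p7, p12, p2) → 88.0472
  f13: (p7, p0, p2) → 74.7414
  f14: (p9, p4, p12) → 19.9989
  f15: (p9, p7, p12) → 64.4691
  f16: (p1, p7, p0) → 59.8940
  f17: (p1, p9, p7) → 58.2705
  f18: (p1, p0, p10) → 49.6245
  f19: (p1, p4, p10) → 28.6770
  f20: (p1, p9, p4) → 13.4106
Σ area = 1137.828

Euler: V−E+F = 12−30+20 = 2.


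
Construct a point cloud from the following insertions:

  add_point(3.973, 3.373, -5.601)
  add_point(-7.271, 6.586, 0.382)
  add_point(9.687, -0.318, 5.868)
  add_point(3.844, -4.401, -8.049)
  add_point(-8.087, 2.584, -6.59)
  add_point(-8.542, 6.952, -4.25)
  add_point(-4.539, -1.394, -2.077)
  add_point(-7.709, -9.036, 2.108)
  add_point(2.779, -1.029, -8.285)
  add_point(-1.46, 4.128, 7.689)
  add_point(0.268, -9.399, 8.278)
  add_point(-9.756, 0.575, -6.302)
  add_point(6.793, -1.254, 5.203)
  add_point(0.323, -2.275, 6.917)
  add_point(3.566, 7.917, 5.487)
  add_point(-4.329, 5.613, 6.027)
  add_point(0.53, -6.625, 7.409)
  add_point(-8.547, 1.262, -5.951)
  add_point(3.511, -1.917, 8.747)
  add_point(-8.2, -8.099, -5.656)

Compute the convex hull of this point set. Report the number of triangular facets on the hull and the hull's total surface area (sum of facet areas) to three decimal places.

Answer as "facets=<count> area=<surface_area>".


Points on the hull: [0, 1, 2, 3, 4, 5, 7, 8, 9, 10, 11, 14, 15, 18, 19] (15 of 20).

Area of each hull facet:
  f1: (p19, p8, p11) → 54.1827
  f2: (p18, p10, p2) → 24.1321
  f3: (p4, p8, p11) → 14.1070
  f4: (p3, p19, p10) → 99.9081
  f5: (p3, p19, p8) → 22.7245
  f6: (p3, p10, p2) → 99.8027
  f7: (p3, p0, p2) → 54.3474
  f8: (p3, p0, p8) → 6.7892
  f9: (p7, p15, p10) → 74.9670
  f10: (p7, p19, p10) → 29.7140
  f11: (p7, p19, p11) → 33.9131
  f12: (p14, p18, p2) → 33.9508
  f13: (p14, p0, p2) → 58.9118
  f14: (p9, p15, p10) → 21.1058
  f15: (p9, p18, p10) → 28.9080
  f16: (p9, p14, p15) → 11.8379
  f17: (p9, p14, p18) → 26.3315
  f18: (p5, p14, p0) → 76.3209
  f19: (p5, p4, p8) → 26.0209
  f20: (p5, p0, p8) → 34.5572
  f21: (p5, p4, p11) → 5.4099
  f22: (p1, p14, p15) → 24.9762
  f23: (p1, p5, p14) → 22.3997
  f24: (p1, p7, p15) → 49.2242
  f25: (p1, p7, p11) → 60.2888
  f26: (p1, p5, p11) → 15.8084
Σ area = 1010.640

Check V−E+F: 15 − 39 + 26 = 2.

facets=26 area=1010.640


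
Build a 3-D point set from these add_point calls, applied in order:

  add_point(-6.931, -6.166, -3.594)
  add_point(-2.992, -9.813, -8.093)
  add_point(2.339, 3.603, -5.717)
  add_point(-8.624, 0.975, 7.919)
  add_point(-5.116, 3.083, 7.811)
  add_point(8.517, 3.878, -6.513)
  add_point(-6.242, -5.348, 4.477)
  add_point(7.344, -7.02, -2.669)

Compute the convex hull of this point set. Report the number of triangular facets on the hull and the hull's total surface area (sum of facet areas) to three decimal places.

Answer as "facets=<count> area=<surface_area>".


Points on the hull: [0, 1, 2, 3, 4, 5, 6, 7] (8 of 8).

Area of each hull facet:
  f1: (p7, p1, p5) → 68.8551
  f2: (p2, p0, p3) → 91.8843
  f3: (p2, p1, p5) → 42.1764
  f4: (p2, p0, p1) → 47.4592
  f5: (p4, p7, p5) → 107.8060
  f6: (p4, p2, p3) → 28.1927
  f7: (p4, p2, p5) → 38.8604
  f8: (p6, p7, p1) → 78.9622
  f9: (p6, p0, p3) → 26.6040
  f10: (p6, p0, p1) → 21.8724
  f11: (p6, p4, p3) → 15.3512
  f12: (p6, p4, p7) → 69.6233
Σ area = 637.647

Check V−E+F: 8 − 18 + 12 = 2.

facets=12 area=637.647


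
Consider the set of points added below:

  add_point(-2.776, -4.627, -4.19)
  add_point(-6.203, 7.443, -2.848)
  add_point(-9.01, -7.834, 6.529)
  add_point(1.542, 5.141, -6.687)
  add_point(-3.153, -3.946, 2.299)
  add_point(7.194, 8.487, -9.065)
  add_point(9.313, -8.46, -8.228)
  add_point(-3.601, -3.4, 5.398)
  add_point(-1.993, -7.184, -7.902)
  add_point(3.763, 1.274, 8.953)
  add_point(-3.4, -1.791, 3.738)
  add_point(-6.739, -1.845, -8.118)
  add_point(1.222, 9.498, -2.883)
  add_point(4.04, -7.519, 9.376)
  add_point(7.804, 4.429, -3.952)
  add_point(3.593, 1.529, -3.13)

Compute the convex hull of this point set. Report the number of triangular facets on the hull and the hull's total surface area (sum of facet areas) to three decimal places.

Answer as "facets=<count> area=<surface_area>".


Extreme-point indices: [1, 2, 5, 6, 8, 9, 11, 12, 13, 14] — 10 of 16 on the boundary.

Facet areas (half cross-product norm):
  f1: (p13, p6, p2) → 122.5790
  f2: (p9, p13, p2) → 58.8282
  f3: (p8, p6, p2) → 81.3813
  f4: (p8, p11, p2) → 55.8112
  f5: (p8, p11, p6) → 27.2452
  f6: (p1, p11, p2) → 84.8579
  f7: (p1, p9, p2) → 122.2349
  f8: (p1, p9, p12) → 56.3700
  f9: (p5, p11, p6) → 129.2419
  f10: (p5, p9, p12) → 58.2557
  f11: (p5, p1, p12) → 25.6968
  f12: (p5, p1, p11) → 78.7567
  f13: (p14, p13, p6) → 116.3154
  f14: (p14, p9, p13) → 59.0096
  f15: (p14, p5, p6) → 41.9546
  f16: (p14, p5, p9) → 24.8144
Σ area = 1143.353

Euler: V−E+F = 10−24+16 = 2.

facets=16 area=1143.353


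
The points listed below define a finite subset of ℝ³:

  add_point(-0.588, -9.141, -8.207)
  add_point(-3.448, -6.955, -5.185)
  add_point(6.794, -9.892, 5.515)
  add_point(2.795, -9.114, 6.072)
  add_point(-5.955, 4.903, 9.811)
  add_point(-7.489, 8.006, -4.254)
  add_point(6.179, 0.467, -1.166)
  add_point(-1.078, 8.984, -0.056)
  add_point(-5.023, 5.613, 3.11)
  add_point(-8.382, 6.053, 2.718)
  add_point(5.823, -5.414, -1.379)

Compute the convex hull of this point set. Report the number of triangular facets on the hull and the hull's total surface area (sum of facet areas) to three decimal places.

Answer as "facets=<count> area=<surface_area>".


Hull vertices (10/11): indices [0, 1, 2, 3, 4, 5, 6, 7, 9, 10].

Triangle areas on the boundary:
  f1: (p4, p7, p9) → 31.5329
  f2: (p5, p7, p9) → 26.0203
  f3: (p6, p4, p2) → 104.1414
  f4: (p6, p4, p7) → 65.7423
  f5: (p6, p5, p7) → 40.0660
  f6: (p6, p5, p0) → 106.9711
  f7: (p3, p0, p2) → 30.0414
  f8: (p3, p4, p2) → 25.2527
  f9: (p10, p0, p2) → 37.4922
  f10: (p10, p6, p2) → 21.0977
  f11: (p10, p6, p0) → 26.8035
  f12: (p1, p3, p0) → 30.1344
  f13: (p1, p3, p4) → 108.4709
  f14: (p1, p4, p9) → 58.9035
  f15: (p1, p5, p9) → 55.8168
  f16: (p1, p5, p0) → 27.8764
Σ area = 796.363

Euler characteristic 10−24+16 = 2 ✓

facets=16 area=796.363


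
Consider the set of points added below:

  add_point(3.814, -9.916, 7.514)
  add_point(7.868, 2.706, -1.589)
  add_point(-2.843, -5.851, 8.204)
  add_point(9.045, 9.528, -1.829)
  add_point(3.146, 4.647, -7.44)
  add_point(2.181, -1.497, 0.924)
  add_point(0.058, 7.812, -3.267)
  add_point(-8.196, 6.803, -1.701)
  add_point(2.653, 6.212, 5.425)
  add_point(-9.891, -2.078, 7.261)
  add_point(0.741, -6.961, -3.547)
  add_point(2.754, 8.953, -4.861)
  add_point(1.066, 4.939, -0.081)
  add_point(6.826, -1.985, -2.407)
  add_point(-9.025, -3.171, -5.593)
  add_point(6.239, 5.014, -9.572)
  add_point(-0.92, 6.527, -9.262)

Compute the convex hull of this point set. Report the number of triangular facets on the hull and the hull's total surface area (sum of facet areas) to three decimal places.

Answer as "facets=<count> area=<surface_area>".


Hull vertices (13/17): indices [0, 1, 2, 3, 7, 8, 9, 10, 11, 13, 14, 15, 16].

Area of each hull facet:
  f1: (p8, p0, p3) → 77.4995
  f2: (p8, p7, p9) → 78.7214
  f3: (p8, p7, p3) → 65.9394
  f4: (p13, p15, p3) → 45.3525
  f5: (p13, p10, p0) → 46.3395
  f6: (p13, p10, p15) → 38.1374
  f7: (p2, p0, p9) → 6.6714
  f8: (p2, p8, p9) → 54.3110
  f9: (p2, p8, p0) → 52.7664
  f10: (p1, p0, p3) → 30.6111
  f11: (p1, p13, p3) → 3.4987
  f12: (p1, p13, p0) → 27.4324
  f13: (p11, p7, p3) → 27.1073
  f14: (p11, p16, p7) → 32.4728
  f15: (p11, p15, p3) → 24.5915
  f16: (p11, p16, p15) → 20.1634
  f17: (p14, p16, p7) → 54.8232
  f18: (p14, p7, p9) → 62.5537
  f19: (p14, p10, p15) → 77.2982
  f20: (p14, p16, p15) → 42.7518
  f21: (p14, p0, p9) → 101.7158
  f22: (p14, p10, p0) → 54.6195
Σ area = 1025.378

Euler characteristic 13−33+22 = 2 ✓

facets=22 area=1025.378
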